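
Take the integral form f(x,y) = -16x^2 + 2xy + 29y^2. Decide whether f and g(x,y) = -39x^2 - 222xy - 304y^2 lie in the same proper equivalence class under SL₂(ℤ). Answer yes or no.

D₁ = 1860, D₂ = 1860
river cycle of f (length 10): (-16, 34, 11), (11, 32, -19), (-19, 6, 24), (24, 42, -1), (-1, 42, 24), (24, 6, -19), (-19, 32, 11), (11, 34, -16), (-16, 30, 15), (15, 30, -16)
river cycle of g (length 10): (11, 32, -19), (-19, 6, 24), (24, 42, -1), (-1, 42, 24), (24, 6, -19), (-19, 32, 11), (11, 34, -16), (-16, 30, 15), (15, 30, -16), (-16, 34, 11)
cycles coincide ⇒ equivalent

yes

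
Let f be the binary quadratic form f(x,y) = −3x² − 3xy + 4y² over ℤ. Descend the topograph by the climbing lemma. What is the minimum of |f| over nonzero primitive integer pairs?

descent: ρ → (4,3,-3)  [lands on river]
river: ρ → (-3,3,4)
river: ρ → (4,5,-2)
river: ρ → (-2,7,1)
river: ρ → (1,7,-2)
river: ρ → (-2,5,4)
closes: descent 1, river 6
min |a| on river = 1

1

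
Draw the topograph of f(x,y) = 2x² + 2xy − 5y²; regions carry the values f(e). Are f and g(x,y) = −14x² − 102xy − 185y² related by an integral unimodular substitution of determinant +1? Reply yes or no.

D₁ = 44, D₂ = 44
river cycle of f (length 2): (2, 6, -1), (-1, 6, 2)
river cycle of g (length 2): (-1, 6, 2), (2, 6, -1)
cycles coincide ⇒ equivalent

yes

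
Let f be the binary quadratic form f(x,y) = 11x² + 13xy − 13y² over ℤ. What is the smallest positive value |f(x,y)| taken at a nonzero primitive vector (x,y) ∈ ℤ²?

river: ρ → (-13,13,11)
river: ρ → (11,9,-15)
river: ρ → (-15,21,5)
river: ρ → (5,19,-19)
river: ρ → (-19,19,5)
river: ρ → (5,21,-15)
river: ρ → (-15,9,11)
river: ρ → (11,13,-13)
closes: descent 0, river 8
min |a| on river = 5

5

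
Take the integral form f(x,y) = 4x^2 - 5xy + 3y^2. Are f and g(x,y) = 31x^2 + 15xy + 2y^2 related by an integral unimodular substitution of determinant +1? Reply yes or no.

D₁ = -23, D₂ = -23
f: translate: b→3 (≡-5 mod 8), so (4,-5,3)→(4,3,2)
f: flip: (4,3,2)→(2,-3,4)
f: translate: b→1 (≡-3 mod 4), so (2,-3,4)→(2,1,3)
f: reduced (well bottom): (2,1,3) with a≤c, −a<b≤a
g: flip: (31,15,2)→(2,-15,31)
g: translate: b→1 (≡-15 mod 4), so (2,-15,31)→(2,1,3)
g: reduced (well bottom): (2,1,3) with a≤c, −a<b≤a
reduced forms (2, 1, 3) vs (2, 1, 3) ⇒ equivalent

yes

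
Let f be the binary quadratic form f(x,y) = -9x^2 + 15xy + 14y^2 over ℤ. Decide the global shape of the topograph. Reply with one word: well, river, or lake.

D = b²−4ac = 15² − 4·(-9)·14 = 729
D = 27² is a perfect square ⇒ form factors over ℤ ⇒ lakes

lake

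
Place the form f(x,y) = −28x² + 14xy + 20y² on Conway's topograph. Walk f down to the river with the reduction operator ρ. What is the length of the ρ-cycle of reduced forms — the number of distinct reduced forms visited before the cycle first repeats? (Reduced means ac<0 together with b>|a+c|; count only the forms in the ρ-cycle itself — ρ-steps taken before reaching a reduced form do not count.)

D = 2436, ⌊√D⌋ = 49
river: ρ → (20,26,-22)
river: ρ → (-22,18,24)
river: ρ → (24,30,-16)
river: ρ → (-16,34,20)
river: ρ → (20,46,-4)
river: ρ → (-4,42,42)
river: ρ → (42,42,-4)
river: ρ → (-4,46,20)
river: ρ → (20,34,-16)
river: ρ → (-16,30,24)
river: ρ → (24,18,-22)
river: ρ → (-22,26,20)
river: ρ → (20,14,-28)
river: ρ → (-28,42,6)
river: ρ → (6,42,-28)
river: ρ → (-28,14,20)
ρ-cycle length = 16 (tail of 0 descent steps not counted)

16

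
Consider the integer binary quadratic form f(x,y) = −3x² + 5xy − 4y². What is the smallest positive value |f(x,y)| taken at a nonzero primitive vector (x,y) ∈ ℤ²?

translate: b→1 (≡-5 mod 6), so (3,-5,4)→(3,1,2)
flip: (3,1,2)→(2,-1,3)
reduced (well bottom): (2,-1,3) with a≤c, −a<b≤a
well minimum |f| = |-2| = 2 (negative-definite)

2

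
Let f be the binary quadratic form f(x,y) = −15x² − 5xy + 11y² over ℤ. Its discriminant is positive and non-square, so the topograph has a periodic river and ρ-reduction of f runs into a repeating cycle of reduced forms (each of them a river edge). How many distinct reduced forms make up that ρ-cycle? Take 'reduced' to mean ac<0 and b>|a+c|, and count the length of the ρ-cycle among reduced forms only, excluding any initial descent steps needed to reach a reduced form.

D = 685, ⌊√D⌋ = 26
descent: ρ → (11,5,-15)  [lands on river]
river: ρ → (-15,25,1)
river: ρ → (1,25,-15)
river: ρ → (-15,5,11)
river: ρ → (11,17,-9)
river: ρ → (-9,19,9)
river: ρ → (9,17,-11)
river: ρ → (-11,5,15)
river: ρ → (15,25,-1)
river: ρ → (-1,25,15)
river: ρ → (15,5,-11)
river: ρ → (-11,17,9)
river: ρ → (9,19,-9)
river: ρ → (-9,17,11)
ρ-cycle length = 14 (tail of 1 descent step not counted)

14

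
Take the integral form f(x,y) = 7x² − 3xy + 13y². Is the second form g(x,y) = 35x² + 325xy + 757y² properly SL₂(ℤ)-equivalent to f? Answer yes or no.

D₁ = -355, D₂ = -355
f: reduced (well bottom): (7,-3,13) with a≤c, −a<b≤a
g: translate: b→-25 (≡325 mod 70), so (35,325,757)→(35,-25,7)
g: flip: (35,-25,7)→(7,25,35)
g: translate: b→-3 (≡25 mod 14), so (7,25,35)→(7,-3,13)
g: reduced (well bottom): (7,-3,13) with a≤c, −a<b≤a
reduced forms (7, -3, 13) vs (7, -3, 13) ⇒ equivalent

yes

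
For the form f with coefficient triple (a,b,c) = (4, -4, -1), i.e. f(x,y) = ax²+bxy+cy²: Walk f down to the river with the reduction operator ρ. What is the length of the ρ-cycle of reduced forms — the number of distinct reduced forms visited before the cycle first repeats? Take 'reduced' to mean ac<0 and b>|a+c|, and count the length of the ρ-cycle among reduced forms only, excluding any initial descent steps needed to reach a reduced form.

D = 32, ⌊√D⌋ = 5
descent: ρ → (-1,4,4)  [lands on river]
river: ρ → (4,4,-1)
ρ-cycle length = 2 (tail of 1 descent step not counted)

2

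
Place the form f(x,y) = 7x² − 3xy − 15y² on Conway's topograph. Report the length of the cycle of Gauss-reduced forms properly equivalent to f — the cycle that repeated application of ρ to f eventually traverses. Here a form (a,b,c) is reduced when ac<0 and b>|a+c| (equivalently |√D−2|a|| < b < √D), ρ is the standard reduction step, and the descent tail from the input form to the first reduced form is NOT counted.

D = 429, ⌊√D⌋ = 20
descent: ρ → (-15,3,7)
descent: ρ → (7,11,-11)  [lands on river]
river: ρ → (-11,11,7)
river: ρ → (7,17,-5)
river: ρ → (-5,13,13)
river: ρ → (13,13,-5)
river: ρ → (-5,17,7)
ρ-cycle length = 6 (tail of 2 descent steps not counted)

6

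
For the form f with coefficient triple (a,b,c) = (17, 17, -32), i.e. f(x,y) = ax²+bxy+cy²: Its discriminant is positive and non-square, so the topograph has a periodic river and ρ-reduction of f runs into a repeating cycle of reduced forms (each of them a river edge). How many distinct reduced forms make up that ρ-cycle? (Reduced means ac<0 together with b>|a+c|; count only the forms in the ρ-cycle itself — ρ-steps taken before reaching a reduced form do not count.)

D = 2465, ⌊√D⌋ = 49
river: ρ → (-32,47,2)
river: ρ → (2,49,-8)
river: ρ → (-8,47,8)
river: ρ → (8,49,-2)
river: ρ → (-2,47,32)
river: ρ → (32,17,-17)
river: ρ → (-17,17,32)
river: ρ → (32,47,-2)
river: ρ → (-2,49,8)
river: ρ → (8,47,-8)
river: ρ → (-8,49,2)
river: ρ → (2,47,-32)
river: ρ → (-32,17,17)
river: ρ → (17,17,-32)
ρ-cycle length = 14 (tail of 0 descent steps not counted)

14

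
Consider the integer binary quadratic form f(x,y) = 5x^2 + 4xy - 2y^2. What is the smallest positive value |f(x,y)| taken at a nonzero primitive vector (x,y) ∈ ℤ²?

river: ρ → (-2,4,5)
river: ρ → (5,6,-1)
river: ρ → (-1,6,5)
river: ρ → (5,4,-2)
closes: descent 0, river 4
min |a| on river = 1

1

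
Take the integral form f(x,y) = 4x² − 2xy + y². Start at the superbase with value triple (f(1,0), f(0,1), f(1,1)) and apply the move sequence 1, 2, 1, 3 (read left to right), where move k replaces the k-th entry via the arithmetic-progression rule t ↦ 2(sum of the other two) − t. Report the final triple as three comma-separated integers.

start (4,1,3) = (f(1,0),f(0,1),f(1,1))
replace slot 1: 2·(1+3) − 4 = 4 → (4,1,3)
replace slot 2: 2·(4+3) − 1 = 13 → (4,13,3)
replace slot 1: 2·(13+3) − 4 = 28 → (28,13,3)
replace slot 3: 2·(28+13) − 3 = 79 → (28,13,79)

28,13,79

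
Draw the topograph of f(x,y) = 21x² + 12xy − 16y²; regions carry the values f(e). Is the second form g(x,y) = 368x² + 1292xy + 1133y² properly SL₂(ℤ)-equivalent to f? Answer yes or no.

D₁ = 1488, D₂ = 1488
river cycle of f (length 14): (-16, 20, 17), (17, 14, -19), (-19, 24, 12), (12, 24, -19), (-19, 14, 17), (17, 20, -16), (-16, 12, 21), (21, 30, -7), (-7, 26, 29), (29, 32, -4), … (4 more)
river cycle of g (length 14): (21, 12, -16), (-16, 20, 17), (17, 14, -19), (-19, 24, 12), (12, 24, -19), (-19, 14, 17), (17, 20, -16), (-16, 12, 21), (21, 30, -7), (-7, 26, 29), … (4 more)
cycles coincide ⇒ equivalent

yes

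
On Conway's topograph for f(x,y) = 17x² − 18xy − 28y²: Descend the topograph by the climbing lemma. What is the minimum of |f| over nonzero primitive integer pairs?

descent: ρ → (-28,18,17)  [lands on river]
river: ρ → (17,16,-29)
river: ρ → (-29,42,4)
river: ρ → (4,46,-7)
river: ρ → (-7,38,28)
river: ρ → (28,18,-17)
river: ρ → (-17,16,29)
river: ρ → (29,42,-4)
river: ρ → (-4,46,7)
river: ρ → (7,38,-28)
closes: descent 1, river 10
min |a| on river = 4

4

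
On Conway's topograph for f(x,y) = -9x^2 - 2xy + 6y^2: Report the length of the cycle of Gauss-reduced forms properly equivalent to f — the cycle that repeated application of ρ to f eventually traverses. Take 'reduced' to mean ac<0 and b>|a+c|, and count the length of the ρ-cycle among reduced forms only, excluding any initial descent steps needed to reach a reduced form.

D = 220, ⌊√D⌋ = 14
descent: ρ → (6,14,-1)  [lands on river]
river: ρ → (-1,14,6)
river: ρ → (6,10,-5)
river: ρ → (-5,10,6)
ρ-cycle length = 4 (tail of 1 descent step not counted)

4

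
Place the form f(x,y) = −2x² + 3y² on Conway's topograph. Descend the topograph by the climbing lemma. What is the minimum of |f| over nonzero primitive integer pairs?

descent: ρ → (3,0,-2)
descent: ρ → (-2,4,1)  [lands on river]
river: ρ → (1,4,-2)
closes: descent 2, river 2
min |a| on river = 1

1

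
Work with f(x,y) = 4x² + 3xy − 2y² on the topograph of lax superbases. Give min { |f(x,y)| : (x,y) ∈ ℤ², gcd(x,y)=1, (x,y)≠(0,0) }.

river: ρ → (-2,5,2)
river: ρ → (2,3,-4)
river: ρ → (-4,5,1)
river: ρ → (1,5,-4)
river: ρ → (-4,3,2)
river: ρ → (2,5,-2)
river: ρ → (-2,3,4)
river: ρ → (4,5,-1)
river: ρ → (-1,5,4)
river: ρ → (4,3,-2)
closes: descent 0, river 10
min |a| on river = 1

1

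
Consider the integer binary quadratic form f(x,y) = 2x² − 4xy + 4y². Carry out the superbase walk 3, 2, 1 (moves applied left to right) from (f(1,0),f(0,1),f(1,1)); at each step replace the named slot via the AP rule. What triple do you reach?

start (2,4,2) = (f(1,0),f(0,1),f(1,1))
replace slot 3: 2·(2+4) − 2 = 10 → (2,4,10)
replace slot 2: 2·(2+10) − 4 = 20 → (2,20,10)
replace slot 1: 2·(20+10) − 2 = 58 → (58,20,10)

58,20,10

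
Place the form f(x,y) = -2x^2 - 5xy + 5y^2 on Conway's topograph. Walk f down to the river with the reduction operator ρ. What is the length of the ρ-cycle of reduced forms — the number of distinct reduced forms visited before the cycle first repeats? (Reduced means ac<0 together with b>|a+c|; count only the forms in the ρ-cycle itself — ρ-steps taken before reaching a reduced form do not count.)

D = 65, ⌊√D⌋ = 8
descent: ρ → (5,5,-2)  [lands on river]
river: ρ → (-2,7,2)
river: ρ → (2,5,-5)
river: ρ → (-5,5,2)
river: ρ → (2,7,-2)
river: ρ → (-2,5,5)
ρ-cycle length = 6 (tail of 1 descent step not counted)

6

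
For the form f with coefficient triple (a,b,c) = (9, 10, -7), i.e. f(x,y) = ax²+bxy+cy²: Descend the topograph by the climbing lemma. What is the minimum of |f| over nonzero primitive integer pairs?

river: ρ → (-7,18,1)
river: ρ → (1,18,-7)
river: ρ → (-7,10,9)
river: ρ → (9,8,-8)
river: ρ → (-8,8,9)
river: ρ → (9,10,-7)
closes: descent 0, river 6
min |a| on river = 1

1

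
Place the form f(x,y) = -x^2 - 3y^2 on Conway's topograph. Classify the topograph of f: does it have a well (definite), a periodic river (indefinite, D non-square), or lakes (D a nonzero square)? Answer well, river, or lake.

D = b²−4ac = 0² − 4·(-1)·(-3) = -12
D < 0 ⇒ definite ⇒ every region one sign ⇒ single well

well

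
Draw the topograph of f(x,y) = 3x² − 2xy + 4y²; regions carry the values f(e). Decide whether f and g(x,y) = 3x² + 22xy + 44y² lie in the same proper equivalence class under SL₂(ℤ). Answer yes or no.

D₁ = -44, D₂ = -44
f: reduced (well bottom): (3,-2,4) with a≤c, −a<b≤a
g: translate: b→-2 (≡22 mod 6), so (3,22,44)→(3,-2,4)
g: reduced (well bottom): (3,-2,4) with a≤c, −a<b≤a
reduced forms (3, -2, 4) vs (3, -2, 4) ⇒ equivalent

yes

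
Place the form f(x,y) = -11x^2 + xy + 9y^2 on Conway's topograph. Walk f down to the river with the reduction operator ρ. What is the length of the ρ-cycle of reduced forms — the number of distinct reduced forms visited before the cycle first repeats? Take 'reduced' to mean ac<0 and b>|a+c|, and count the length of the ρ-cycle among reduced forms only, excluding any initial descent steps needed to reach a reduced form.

D = 397, ⌊√D⌋ = 19
descent: ρ → (9,17,-3)  [lands on river]
river: ρ → (-3,19,3)
river: ρ → (3,17,-9)
river: ρ → (-9,19,1)
river: ρ → (1,19,-9)
river: ρ → (-9,17,3)
river: ρ → (3,19,-3)
river: ρ → (-3,17,9)
river: ρ → (9,19,-1)
river: ρ → (-1,19,9)
ρ-cycle length = 10 (tail of 1 descent step not counted)

10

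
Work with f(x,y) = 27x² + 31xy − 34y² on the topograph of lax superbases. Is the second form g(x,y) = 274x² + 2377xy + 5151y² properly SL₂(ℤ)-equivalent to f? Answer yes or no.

D₁ = 4633, D₂ = 4633
river cycle of f (length 32): (-34, 37, 24), (24, 59, -12), (-12, 61, 19), (19, 53, -24), (-24, 43, 29), (29, 15, -38), (-38, 61, 6), (6, 59, -48), (-48, 37, 17), (17, 65, -6), … (22 more)
river cycle of g (length 32): (27, 31, -34), (-34, 37, 24), (24, 59, -12), (-12, 61, 19), (19, 53, -24), (-24, 43, 29), (29, 15, -38), (-38, 61, 6), (6, 59, -48), (-48, 37, 17), … (22 more)
cycles coincide ⇒ equivalent

yes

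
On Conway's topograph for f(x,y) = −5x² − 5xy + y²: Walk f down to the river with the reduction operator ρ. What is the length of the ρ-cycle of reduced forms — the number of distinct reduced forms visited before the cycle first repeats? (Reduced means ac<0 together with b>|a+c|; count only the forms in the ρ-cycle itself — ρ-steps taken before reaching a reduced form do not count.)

D = 45, ⌊√D⌋ = 6
descent: ρ → (1,5,-5)  [lands on river]
river: ρ → (-5,5,1)
ρ-cycle length = 2 (tail of 1 descent step not counted)

2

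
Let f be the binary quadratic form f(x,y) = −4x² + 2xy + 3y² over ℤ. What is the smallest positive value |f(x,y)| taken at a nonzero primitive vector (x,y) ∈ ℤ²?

river: ρ → (3,4,-3)
river: ρ → (-3,2,4)
river: ρ → (4,6,-1)
river: ρ → (-1,6,4)
river: ρ → (4,2,-3)
river: ρ → (-3,4,3)
river: ρ → (3,2,-4)
river: ρ → (-4,6,1)
river: ρ → (1,6,-4)
river: ρ → (-4,2,3)
closes: descent 0, river 10
min |a| on river = 1

1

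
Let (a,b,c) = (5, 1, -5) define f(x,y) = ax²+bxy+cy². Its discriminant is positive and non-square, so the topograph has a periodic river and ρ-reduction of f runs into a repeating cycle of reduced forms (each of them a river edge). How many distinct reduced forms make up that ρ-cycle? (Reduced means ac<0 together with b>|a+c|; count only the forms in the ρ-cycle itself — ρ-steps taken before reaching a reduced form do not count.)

D = 101, ⌊√D⌋ = 10
river: ρ → (-5,9,1)
river: ρ → (1,9,-5)
river: ρ → (-5,1,5)
river: ρ → (5,9,-1)
river: ρ → (-1,9,5)
river: ρ → (5,1,-5)
ρ-cycle length = 6 (tail of 0 descent steps not counted)

6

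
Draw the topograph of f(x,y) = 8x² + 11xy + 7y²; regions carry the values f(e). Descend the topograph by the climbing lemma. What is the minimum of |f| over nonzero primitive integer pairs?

translate: b→-5 (≡11 mod 16), so (8,11,7)→(8,-5,4)
flip: (8,-5,4)→(4,5,8)
translate: b→-3 (≡5 mod 8), so (4,5,8)→(4,-3,7)
reduced (well bottom): (4,-3,7) with a≤c, −a<b≤a
well minimum = a = 4

4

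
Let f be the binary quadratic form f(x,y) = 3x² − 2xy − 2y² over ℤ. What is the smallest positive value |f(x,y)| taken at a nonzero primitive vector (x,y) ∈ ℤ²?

descent: ρ → (-2,2,3)  [lands on river]
river: ρ → (3,4,-1)
river: ρ → (-1,4,3)
river: ρ → (3,2,-2)
closes: descent 1, river 4
min |a| on river = 1

1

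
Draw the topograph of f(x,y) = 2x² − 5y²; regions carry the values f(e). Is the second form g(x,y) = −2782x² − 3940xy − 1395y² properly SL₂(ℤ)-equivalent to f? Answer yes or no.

D₁ = 40, D₂ = 40
river cycle of f (length 6): (2, 4, -3), (-3, 2, 3), (3, 4, -2), (-2, 4, 3), (3, 2, -3), (-3, 4, 2)
river cycle of g (length 6): (2, 4, -3), (-3, 2, 3), (3, 4, -2), (-2, 4, 3), (3, 2, -3), (-3, 4, 2)
cycles coincide ⇒ equivalent

yes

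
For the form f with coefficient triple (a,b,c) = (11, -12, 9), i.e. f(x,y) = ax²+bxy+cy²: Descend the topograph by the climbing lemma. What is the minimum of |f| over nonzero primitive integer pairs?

translate: b→10 (≡-12 mod 22), so (11,-12,9)→(11,10,8)
flip: (11,10,8)→(8,-10,11)
translate: b→6 (≡-10 mod 16), so (8,-10,11)→(8,6,9)
reduced (well bottom): (8,6,9) with a≤c, −a<b≤a
well minimum = a = 8

8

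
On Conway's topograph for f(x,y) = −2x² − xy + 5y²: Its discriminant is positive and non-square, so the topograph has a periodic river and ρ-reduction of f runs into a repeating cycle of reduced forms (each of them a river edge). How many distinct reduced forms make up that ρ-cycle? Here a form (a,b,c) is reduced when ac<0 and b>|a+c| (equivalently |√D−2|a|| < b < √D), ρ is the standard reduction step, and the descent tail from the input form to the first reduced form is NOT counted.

D = 41, ⌊√D⌋ = 6
descent: ρ → (5,1,-2)
descent: ρ → (-2,3,4)  [lands on river]
river: ρ → (4,5,-1)
river: ρ → (-1,5,4)
river: ρ → (4,3,-2)
river: ρ → (-2,5,2)
river: ρ → (2,3,-4)
river: ρ → (-4,5,1)
river: ρ → (1,5,-4)
river: ρ → (-4,3,2)
river: ρ → (2,5,-2)
ρ-cycle length = 10 (tail of 2 descent steps not counted)

10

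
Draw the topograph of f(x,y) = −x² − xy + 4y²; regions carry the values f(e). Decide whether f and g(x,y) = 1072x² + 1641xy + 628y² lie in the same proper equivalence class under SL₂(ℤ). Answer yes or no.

D₁ = 17, D₂ = 17
river cycle of f (length 6): (-1, 3, 2), (2, 1, -2), (-2, 3, 1), (1, 3, -2), (-2, 1, 2), (2, 3, -1)
river cycle of g (length 6): (-1, 3, 2), (2, 1, -2), (-2, 3, 1), (1, 3, -2), (-2, 1, 2), (2, 3, -1)
cycles coincide ⇒ equivalent

yes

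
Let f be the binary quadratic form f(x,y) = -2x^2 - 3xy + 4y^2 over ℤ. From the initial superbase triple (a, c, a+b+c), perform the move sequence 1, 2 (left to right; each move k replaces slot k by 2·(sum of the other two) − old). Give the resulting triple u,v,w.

start (-2,4,-1) = (f(1,0),f(0,1),f(1,1))
replace slot 1: 2·(4+(-1)) − (-2) = 8 → (8,4,-1)
replace slot 2: 2·(8+(-1)) − 4 = 10 → (8,10,-1)

8,10,-1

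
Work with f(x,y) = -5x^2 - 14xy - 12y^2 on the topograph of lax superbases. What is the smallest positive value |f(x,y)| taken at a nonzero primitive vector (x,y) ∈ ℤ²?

translate: b→4 (≡14 mod 10), so (5,14,12)→(5,4,3)
flip: (5,4,3)→(3,-4,5)
translate: b→2 (≡-4 mod 6), so (3,-4,5)→(3,2,4)
reduced (well bottom): (3,2,4) with a≤c, −a<b≤a
well minimum |f| = |-3| = 3 (negative-definite)

3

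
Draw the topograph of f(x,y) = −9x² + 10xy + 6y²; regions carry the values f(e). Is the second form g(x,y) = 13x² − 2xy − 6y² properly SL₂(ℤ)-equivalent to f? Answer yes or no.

D₁ = 316, D₂ = 316
river cycle of f (length 6): (6, 14, -5), (-5, 16, 3), (3, 14, -10), (-10, 6, 7), (7, 8, -9), (-9, 10, 6)
river cycle of g (length 6): (-6, 14, 5), (5, 16, -3), (-3, 14, 10), (10, 6, -7), (-7, 8, 9), (9, 10, -6)
cycles differ ⇒ inequivalent

no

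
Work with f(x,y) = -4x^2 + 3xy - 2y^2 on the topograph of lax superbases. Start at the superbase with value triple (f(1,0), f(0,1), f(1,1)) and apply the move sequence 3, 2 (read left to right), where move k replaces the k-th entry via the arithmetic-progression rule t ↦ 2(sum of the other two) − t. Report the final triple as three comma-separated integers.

start (-4,-2,-3) = (f(1,0),f(0,1),f(1,1))
replace slot 3: 2·((-4)+(-2)) − (-3) = -9 → (-4,-2,-9)
replace slot 2: 2·((-4)+(-9)) − (-2) = -24 → (-4,-24,-9)

-4,-24,-9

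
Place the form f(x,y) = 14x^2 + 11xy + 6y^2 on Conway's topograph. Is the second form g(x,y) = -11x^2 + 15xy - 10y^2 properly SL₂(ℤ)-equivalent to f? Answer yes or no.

D₁ = -215, D₂ = -215
f: flip: (14,11,6)→(6,-11,14)
f: translate: b→1 (≡-11 mod 12), so (6,-11,14)→(6,1,9)
f: reduced (well bottom): (6,1,9) with a≤c, −a<b≤a
g is negative-definite; reduce −g:
−g: translate: b→7 (≡-15 mod 22), so (11,-15,10)→(11,7,6)
−g: flip: (11,7,6)→(6,-7,11)
−g: translate: b→5 (≡-7 mod 12), so (6,-7,11)→(6,5,10)
−g: reduced (well bottom): (6,5,10) with a≤c, −a<b≤a
flip sign back: reduced form of g is (-6,-5,-10)
reduced forms (6, 1, 9) vs (-6, -5, -10) ⇒ inequivalent

no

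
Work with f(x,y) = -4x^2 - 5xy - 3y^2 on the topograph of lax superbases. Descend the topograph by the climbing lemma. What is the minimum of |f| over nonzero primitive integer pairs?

translate: b→-3 (≡5 mod 8), so (4,5,3)→(4,-3,2)
flip: (4,-3,2)→(2,3,4)
translate: b→-1 (≡3 mod 4), so (2,3,4)→(2,-1,3)
reduced (well bottom): (2,-1,3) with a≤c, −a<b≤a
well minimum |f| = |-2| = 2 (negative-definite)

2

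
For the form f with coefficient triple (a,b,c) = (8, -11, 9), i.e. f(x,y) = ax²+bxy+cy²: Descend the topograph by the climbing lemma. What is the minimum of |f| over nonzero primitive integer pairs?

translate: b→5 (≡-11 mod 16), so (8,-11,9)→(8,5,6)
flip: (8,5,6)→(6,-5,8)
reduced (well bottom): (6,-5,8) with a≤c, −a<b≤a
well minimum = a = 6

6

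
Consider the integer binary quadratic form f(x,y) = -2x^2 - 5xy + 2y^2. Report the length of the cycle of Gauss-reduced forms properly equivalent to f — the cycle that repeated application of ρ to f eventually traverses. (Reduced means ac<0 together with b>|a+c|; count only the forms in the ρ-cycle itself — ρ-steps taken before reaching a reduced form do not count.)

D = 41, ⌊√D⌋ = 6
descent: ρ → (2,5,-2)  [lands on river]
river: ρ → (-2,3,4)
river: ρ → (4,5,-1)
river: ρ → (-1,5,4)
river: ρ → (4,3,-2)
river: ρ → (-2,5,2)
river: ρ → (2,3,-4)
river: ρ → (-4,5,1)
river: ρ → (1,5,-4)
river: ρ → (-4,3,2)
ρ-cycle length = 10 (tail of 1 descent step not counted)

10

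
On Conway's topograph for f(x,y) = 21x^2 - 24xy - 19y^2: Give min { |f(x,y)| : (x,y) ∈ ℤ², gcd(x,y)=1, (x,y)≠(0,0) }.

descent: ρ → (-19,24,21)  [lands on river]
river: ρ → (21,18,-22)
river: ρ → (-22,26,17)
river: ρ → (17,42,-6)
river: ρ → (-6,42,17)
river: ρ → (17,26,-22)
river: ρ → (-22,18,21)
river: ρ → (21,24,-19)
river: ρ → (-19,14,26)
river: ρ → (26,38,-7)
river: ρ → (-7,46,2)
river: ρ → (2,46,-7)
river: ρ → (-7,38,26)
river: ρ → (26,14,-19)
closes: descent 1, river 14
min |a| on river = 2

2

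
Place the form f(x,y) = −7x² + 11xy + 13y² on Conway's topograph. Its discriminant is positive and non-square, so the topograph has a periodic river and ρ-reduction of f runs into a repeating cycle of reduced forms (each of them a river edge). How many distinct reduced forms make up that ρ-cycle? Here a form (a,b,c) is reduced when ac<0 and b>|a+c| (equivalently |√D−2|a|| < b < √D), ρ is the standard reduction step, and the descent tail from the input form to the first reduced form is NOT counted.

D = 485, ⌊√D⌋ = 22
river: ρ → (13,15,-5)
river: ρ → (-5,15,13)
river: ρ → (13,11,-7)
river: ρ → (-7,17,7)
river: ρ → (7,11,-13)
river: ρ → (-13,15,5)
river: ρ → (5,15,-13)
river: ρ → (-13,11,7)
river: ρ → (7,17,-7)
river: ρ → (-7,11,13)
ρ-cycle length = 10 (tail of 0 descent steps not counted)

10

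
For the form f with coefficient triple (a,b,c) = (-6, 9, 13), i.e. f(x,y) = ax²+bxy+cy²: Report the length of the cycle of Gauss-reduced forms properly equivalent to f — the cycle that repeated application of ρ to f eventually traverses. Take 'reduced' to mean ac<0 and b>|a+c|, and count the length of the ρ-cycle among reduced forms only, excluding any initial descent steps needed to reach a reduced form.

D = 393, ⌊√D⌋ = 19
river: ρ → (13,17,-2)
river: ρ → (-2,19,4)
river: ρ → (4,13,-14)
river: ρ → (-14,15,3)
river: ρ → (3,15,-14)
river: ρ → (-14,13,4)
river: ρ → (4,19,-2)
river: ρ → (-2,17,13)
river: ρ → (13,9,-6)
river: ρ → (-6,15,7)
river: ρ → (7,13,-8)
river: ρ → (-8,19,1)
river: ρ → (1,19,-8)
river: ρ → (-8,13,7)
river: ρ → (7,15,-6)
river: ρ → (-6,9,13)
ρ-cycle length = 16 (tail of 0 descent steps not counted)

16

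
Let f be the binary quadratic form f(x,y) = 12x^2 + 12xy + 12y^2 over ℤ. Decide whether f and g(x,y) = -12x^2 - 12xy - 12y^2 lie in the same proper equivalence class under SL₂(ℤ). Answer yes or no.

D₁ = -432, D₂ = -432
f: reduced (well bottom): (12,12,12) with a≤c, −a<b≤a
g is negative-definite; reduce −g:
−g: reduced (well bottom): (12,12,12) with a≤c, −a<b≤a
flip sign back: reduced form of g is (-12,-12,-12)
reduced forms (12, 12, 12) vs (-12, -12, -12) ⇒ inequivalent

no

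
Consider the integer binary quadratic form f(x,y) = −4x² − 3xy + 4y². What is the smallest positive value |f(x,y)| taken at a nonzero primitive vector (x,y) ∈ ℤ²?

descent: ρ → (4,3,-4)  [lands on river]
river: ρ → (-4,5,3)
river: ρ → (3,7,-2)
river: ρ → (-2,5,6)
river: ρ → (6,7,-1)
river: ρ → (-1,7,6)
river: ρ → (6,5,-2)
river: ρ → (-2,7,3)
river: ρ → (3,5,-4)
river: ρ → (-4,3,4)
river: ρ → (4,5,-3)
river: ρ → (-3,7,2)
river: ρ → (2,5,-6)
river: ρ → (-6,7,1)
river: ρ → (1,7,-6)
river: ρ → (-6,5,2)
river: ρ → (2,7,-3)
river: ρ → (-3,5,4)
closes: descent 1, river 18
min |a| on river = 1

1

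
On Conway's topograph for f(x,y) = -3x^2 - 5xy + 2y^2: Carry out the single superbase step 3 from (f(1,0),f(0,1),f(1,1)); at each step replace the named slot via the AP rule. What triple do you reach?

start (-3,2,-6) = (f(1,0),f(0,1),f(1,1))
replace slot 3: 2·((-3)+2) − (-6) = 4 → (-3,2,4)

-3,2,4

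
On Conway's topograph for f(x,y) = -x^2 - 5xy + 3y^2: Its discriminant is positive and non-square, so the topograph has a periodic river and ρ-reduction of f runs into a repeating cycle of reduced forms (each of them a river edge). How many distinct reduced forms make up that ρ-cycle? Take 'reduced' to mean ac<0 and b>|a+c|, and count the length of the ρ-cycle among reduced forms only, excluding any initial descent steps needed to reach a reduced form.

D = 37, ⌊√D⌋ = 6
descent: ρ → (3,5,-1)  [lands on river]
river: ρ → (-1,5,3)
river: ρ → (3,1,-3)
river: ρ → (-3,5,1)
river: ρ → (1,5,-3)
river: ρ → (-3,1,3)
ρ-cycle length = 6 (tail of 1 descent step not counted)

6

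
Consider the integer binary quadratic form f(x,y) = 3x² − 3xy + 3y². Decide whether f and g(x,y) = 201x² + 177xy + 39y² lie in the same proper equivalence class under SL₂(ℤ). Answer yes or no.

D₁ = -27, D₂ = -27
f: translate: b→3 (≡-3 mod 6), so (3,-3,3)→(3,3,3)
f: reduced (well bottom): (3,3,3) with a≤c, −a<b≤a
g: flip: (201,177,39)→(39,-177,201)
g: translate: b→-21 (≡-177 mod 78), so (39,-177,201)→(39,-21,3)
g: flip: (39,-21,3)→(3,21,39)
g: translate: b→3 (≡21 mod 6), so (3,21,39)→(3,3,3)
g: reduced (well bottom): (3,3,3) with a≤c, −a<b≤a
reduced forms (3, 3, 3) vs (3, 3, 3) ⇒ equivalent

yes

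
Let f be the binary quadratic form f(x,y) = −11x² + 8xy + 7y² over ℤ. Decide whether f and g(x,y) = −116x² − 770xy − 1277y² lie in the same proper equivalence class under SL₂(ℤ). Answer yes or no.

D₁ = 372, D₂ = 372
river cycle of f (length 10): (7, 6, -12), (-12, 18, 1), (1, 18, -12), (-12, 6, 7), (7, 8, -11), (-11, 14, 4), (4, 18, -3), (-3, 18, 4), (4, 14, -11), (-11, 8, 7)
river cycle of g (length 10): (-11, 8, 7), (7, 6, -12), (-12, 18, 1), (1, 18, -12), (-12, 6, 7), (7, 8, -11), (-11, 14, 4), (4, 18, -3), (-3, 18, 4), (4, 14, -11)
cycles coincide ⇒ equivalent

yes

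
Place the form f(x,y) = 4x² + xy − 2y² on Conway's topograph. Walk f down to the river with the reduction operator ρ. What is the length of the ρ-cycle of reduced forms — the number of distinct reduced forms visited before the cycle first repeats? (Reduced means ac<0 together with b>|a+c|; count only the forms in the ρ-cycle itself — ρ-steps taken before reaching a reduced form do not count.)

D = 33, ⌊√D⌋ = 5
descent: ρ → (-2,3,3)  [lands on river]
river: ρ → (3,3,-2)
river: ρ → (-2,5,1)
river: ρ → (1,5,-2)
ρ-cycle length = 4 (tail of 1 descent step not counted)

4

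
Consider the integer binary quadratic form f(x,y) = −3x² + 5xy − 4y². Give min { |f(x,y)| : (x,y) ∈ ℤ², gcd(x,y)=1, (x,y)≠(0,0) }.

translate: b→1 (≡-5 mod 6), so (3,-5,4)→(3,1,2)
flip: (3,1,2)→(2,-1,3)
reduced (well bottom): (2,-1,3) with a≤c, −a<b≤a
well minimum |f| = |-2| = 2 (negative-definite)

2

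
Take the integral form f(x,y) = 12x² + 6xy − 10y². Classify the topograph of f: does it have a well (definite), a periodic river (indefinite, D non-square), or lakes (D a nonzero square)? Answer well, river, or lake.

D = b²−4ac = 6² − 4·12·(-10) = 516
D > 0 non-square ⇒ indefinite ⇒ periodic river

river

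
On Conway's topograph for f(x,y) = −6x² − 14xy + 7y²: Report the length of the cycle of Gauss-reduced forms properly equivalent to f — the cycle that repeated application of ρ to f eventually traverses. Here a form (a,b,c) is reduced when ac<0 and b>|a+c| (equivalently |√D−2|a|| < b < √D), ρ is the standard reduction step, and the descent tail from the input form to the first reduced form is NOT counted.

D = 364, ⌊√D⌋ = 19
descent: ρ → (7,14,-6)  [lands on river]
river: ρ → (-6,10,11)
river: ρ → (11,12,-5)
river: ρ → (-5,18,2)
river: ρ → (2,18,-5)
river: ρ → (-5,12,11)
river: ρ → (11,10,-6)
river: ρ → (-6,14,7)
ρ-cycle length = 8 (tail of 1 descent step not counted)

8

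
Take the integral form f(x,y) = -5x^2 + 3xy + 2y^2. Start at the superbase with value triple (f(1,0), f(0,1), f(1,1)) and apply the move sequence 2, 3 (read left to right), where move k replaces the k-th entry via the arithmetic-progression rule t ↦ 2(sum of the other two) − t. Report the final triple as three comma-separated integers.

start (-5,2,0) = (f(1,0),f(0,1),f(1,1))
replace slot 2: 2·((-5)+0) − 2 = -12 → (-5,-12,0)
replace slot 3: 2·((-5)+(-12)) − 0 = -34 → (-5,-12,-34)

-5,-12,-34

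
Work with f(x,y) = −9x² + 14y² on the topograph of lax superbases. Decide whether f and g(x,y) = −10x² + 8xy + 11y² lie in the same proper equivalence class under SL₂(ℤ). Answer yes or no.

D₁ = 504, D₂ = 504
river cycle of f (length 4): (-9, 18, 5), (5, 22, -1), (-1, 22, 5), (5, 18, -9)
river cycle of g (length 10): (11, 14, -7), (-7, 14, 11), (11, 8, -10), (-10, 12, 9), (9, 6, -13), (-13, 20, 2), (2, 20, -13), (-13, 6, 9), (9, 12, -10), (-10, 8, 11)
cycles differ ⇒ inequivalent

no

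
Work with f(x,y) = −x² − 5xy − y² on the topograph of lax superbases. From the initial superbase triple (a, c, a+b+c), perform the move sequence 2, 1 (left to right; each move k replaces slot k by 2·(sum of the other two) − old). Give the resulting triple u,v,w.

start (-1,-1,-7) = (f(1,0),f(0,1),f(1,1))
replace slot 2: 2·((-1)+(-7)) − (-1) = -15 → (-1,-15,-7)
replace slot 1: 2·((-15)+(-7)) − (-1) = -43 → (-43,-15,-7)

-43,-15,-7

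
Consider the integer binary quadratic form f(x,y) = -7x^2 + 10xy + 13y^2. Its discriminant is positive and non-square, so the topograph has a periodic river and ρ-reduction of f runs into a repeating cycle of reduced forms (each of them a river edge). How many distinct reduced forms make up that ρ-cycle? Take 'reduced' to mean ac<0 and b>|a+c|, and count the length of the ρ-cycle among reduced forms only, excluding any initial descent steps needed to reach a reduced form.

D = 464, ⌊√D⌋ = 21
river: ρ → (13,16,-4)
river: ρ → (-4,16,13)
river: ρ → (13,10,-7)
river: ρ → (-7,18,5)
river: ρ → (5,12,-16)
river: ρ → (-16,20,1)
river: ρ → (1,20,-16)
river: ρ → (-16,12,5)
river: ρ → (5,18,-7)
river: ρ → (-7,10,13)
ρ-cycle length = 10 (tail of 0 descent steps not counted)

10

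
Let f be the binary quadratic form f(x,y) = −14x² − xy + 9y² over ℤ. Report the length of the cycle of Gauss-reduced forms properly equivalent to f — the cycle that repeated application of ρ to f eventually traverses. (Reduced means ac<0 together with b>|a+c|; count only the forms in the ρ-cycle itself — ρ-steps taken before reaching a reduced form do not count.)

D = 505, ⌊√D⌋ = 22
descent: ρ → (9,19,-4)  [lands on river]
river: ρ → (-4,21,4)
river: ρ → (4,19,-9)
river: ρ → (-9,17,6)
river: ρ → (6,19,-6)
river: ρ → (-6,17,9)
ρ-cycle length = 6 (tail of 1 descent step not counted)

6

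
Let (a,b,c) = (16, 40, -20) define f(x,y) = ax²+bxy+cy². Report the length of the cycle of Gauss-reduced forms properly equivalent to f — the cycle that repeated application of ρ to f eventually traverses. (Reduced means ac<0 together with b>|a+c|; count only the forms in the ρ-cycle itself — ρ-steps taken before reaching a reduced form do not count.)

D = 2880, ⌊√D⌋ = 53
river: ρ → (-20,40,16)
river: ρ → (16,24,-36)
river: ρ → (-36,48,4)
river: ρ → (4,48,-36)
river: ρ → (-36,24,16)
river: ρ → (16,40,-20)
ρ-cycle length = 6 (tail of 0 descent steps not counted)

6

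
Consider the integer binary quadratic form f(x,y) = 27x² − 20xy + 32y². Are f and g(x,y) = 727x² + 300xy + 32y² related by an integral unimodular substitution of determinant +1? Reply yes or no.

D₁ = -3056, D₂ = -3056
f: reduced (well bottom): (27,-20,32) with a≤c, −a<b≤a
g: flip: (727,300,32)→(32,-300,727)
g: translate: b→20 (≡-300 mod 64), so (32,-300,727)→(32,20,27)
g: flip: (32,20,27)→(27,-20,32)
g: reduced (well bottom): (27,-20,32) with a≤c, −a<b≤a
reduced forms (27, -20, 32) vs (27, -20, 32) ⇒ equivalent

yes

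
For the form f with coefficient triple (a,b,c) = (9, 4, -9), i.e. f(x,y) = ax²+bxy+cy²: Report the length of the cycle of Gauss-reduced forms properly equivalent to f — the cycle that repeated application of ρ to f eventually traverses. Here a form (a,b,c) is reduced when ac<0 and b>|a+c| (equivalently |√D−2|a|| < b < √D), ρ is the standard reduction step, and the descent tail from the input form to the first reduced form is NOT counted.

D = 340, ⌊√D⌋ = 18
river: ρ → (-9,14,4)
river: ρ → (4,18,-1)
river: ρ → (-1,18,4)
river: ρ → (4,14,-9)
river: ρ → (-9,4,9)
river: ρ → (9,14,-4)
river: ρ → (-4,18,1)
river: ρ → (1,18,-4)
river: ρ → (-4,14,9)
river: ρ → (9,4,-9)
ρ-cycle length = 10 (tail of 0 descent steps not counted)

10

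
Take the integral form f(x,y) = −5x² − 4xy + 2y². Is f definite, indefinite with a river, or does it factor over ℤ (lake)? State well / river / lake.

D = b²−4ac = (-4)² − 4·(-5)·2 = 56
D > 0 non-square ⇒ indefinite ⇒ periodic river

river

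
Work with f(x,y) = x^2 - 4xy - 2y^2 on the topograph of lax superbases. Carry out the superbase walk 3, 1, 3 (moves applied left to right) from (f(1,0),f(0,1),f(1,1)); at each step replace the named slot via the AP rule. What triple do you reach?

start (1,-2,-5) = (f(1,0),f(0,1),f(1,1))
replace slot 3: 2·(1+(-2)) − (-5) = 3 → (1,-2,3)
replace slot 1: 2·((-2)+3) − 1 = 1 → (1,-2,3)
replace slot 3: 2·(1+(-2)) − 3 = -5 → (1,-2,-5)

1,-2,-5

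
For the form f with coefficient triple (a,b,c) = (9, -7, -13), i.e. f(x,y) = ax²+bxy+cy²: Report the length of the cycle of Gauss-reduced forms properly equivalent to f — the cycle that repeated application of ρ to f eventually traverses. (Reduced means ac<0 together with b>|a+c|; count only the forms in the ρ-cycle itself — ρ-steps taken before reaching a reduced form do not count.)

D = 517, ⌊√D⌋ = 22
descent: ρ → (-13,7,9)  [lands on river]
river: ρ → (9,11,-11)
river: ρ → (-11,11,9)
river: ρ → (9,7,-13)
river: ρ → (-13,19,3)
river: ρ → (3,17,-19)
river: ρ → (-19,21,1)
river: ρ → (1,21,-19)
river: ρ → (-19,17,3)
river: ρ → (3,19,-13)
ρ-cycle length = 10 (tail of 1 descent step not counted)

10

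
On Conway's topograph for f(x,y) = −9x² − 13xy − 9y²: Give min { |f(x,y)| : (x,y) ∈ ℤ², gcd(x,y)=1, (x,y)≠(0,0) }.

translate: b→-5 (≡13 mod 18), so (9,13,9)→(9,-5,5)
flip: (9,-5,5)→(5,5,9)
reduced (well bottom): (5,5,9) with a≤c, −a<b≤a
well minimum |f| = |-5| = 5 (negative-definite)

5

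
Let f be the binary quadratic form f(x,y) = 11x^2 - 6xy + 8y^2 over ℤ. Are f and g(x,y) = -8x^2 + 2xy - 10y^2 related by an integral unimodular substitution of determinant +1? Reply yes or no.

D₁ = -316, D₂ = -316
f: flip: (11,-6,8)→(8,6,11)
f: reduced (well bottom): (8,6,11) with a≤c, −a<b≤a
g is negative-definite; reduce −g:
−g: reduced (well bottom): (8,-2,10) with a≤c, −a<b≤a
flip sign back: reduced form of g is (-8,2,-10)
reduced forms (8, 6, 11) vs (-8, 2, -10) ⇒ inequivalent

no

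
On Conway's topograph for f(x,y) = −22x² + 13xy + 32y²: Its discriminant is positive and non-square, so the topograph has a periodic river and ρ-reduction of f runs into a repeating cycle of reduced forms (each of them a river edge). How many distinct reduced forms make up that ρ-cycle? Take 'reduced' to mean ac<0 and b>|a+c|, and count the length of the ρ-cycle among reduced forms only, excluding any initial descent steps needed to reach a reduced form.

D = 2985, ⌊√D⌋ = 54
river: ρ → (32,51,-3)
river: ρ → (-3,51,32)
river: ρ → (32,13,-22)
river: ρ → (-22,31,23)
river: ρ → (23,15,-30)
river: ρ → (-30,45,8)
river: ρ → (8,51,-12)
river: ρ → (-12,45,20)
river: ρ → (20,35,-22)
river: ρ → (-22,53,2)
river: ρ → (2,51,-48)
river: ρ → (-48,45,5)
river: ρ → (5,45,-48)
river: ρ → (-48,51,2)
river: ρ → (2,53,-22)
river: ρ → (-22,35,20)
river: ρ → (20,45,-12)
river: ρ → (-12,51,8)
river: ρ → (8,45,-30)
river: ρ → (-30,15,23)
river: ρ → (23,31,-22)
river: ρ → (-22,13,32)
ρ-cycle length = 22 (tail of 0 descent steps not counted)

22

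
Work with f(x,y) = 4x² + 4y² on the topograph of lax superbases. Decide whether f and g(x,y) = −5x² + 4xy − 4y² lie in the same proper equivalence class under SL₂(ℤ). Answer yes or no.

D₁ = -64, D₂ = -64
f: reduced (well bottom): (4,0,4) with a≤c, −a<b≤a
g is negative-definite; reduce −g:
−g: flip: (5,-4,4)→(4,4,5)
−g: reduced (well bottom): (4,4,5) with a≤c, −a<b≤a
flip sign back: reduced form of g is (-4,-4,-5)
reduced forms (4, 0, 4) vs (-4, -4, -5) ⇒ inequivalent

no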